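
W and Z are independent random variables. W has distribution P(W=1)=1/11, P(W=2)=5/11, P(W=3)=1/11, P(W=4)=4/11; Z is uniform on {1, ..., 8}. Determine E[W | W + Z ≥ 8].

124/41

P(W + Z ≥ 8) = 41/88.
Summing W·P(x,y) over outcomes with W + Z ≥ 8 gives 31/22.
E[W | W + Z ≥ 8] = (31/22) / (41/88) = 124/41.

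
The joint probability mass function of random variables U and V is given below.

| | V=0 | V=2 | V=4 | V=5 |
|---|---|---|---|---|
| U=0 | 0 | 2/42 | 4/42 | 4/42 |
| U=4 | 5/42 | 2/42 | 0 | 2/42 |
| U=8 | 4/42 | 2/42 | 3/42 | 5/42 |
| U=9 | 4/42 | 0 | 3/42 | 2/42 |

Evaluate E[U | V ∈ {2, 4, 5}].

141/29

P(V ∈ {2, 4, 5}) = 29/42.
Summing U·P(U=x,V=y) over the conditioning event gives 47/14.
E[U | V ∈ {2, 4, 5}] = (47/14) / (29/42) = 141/29.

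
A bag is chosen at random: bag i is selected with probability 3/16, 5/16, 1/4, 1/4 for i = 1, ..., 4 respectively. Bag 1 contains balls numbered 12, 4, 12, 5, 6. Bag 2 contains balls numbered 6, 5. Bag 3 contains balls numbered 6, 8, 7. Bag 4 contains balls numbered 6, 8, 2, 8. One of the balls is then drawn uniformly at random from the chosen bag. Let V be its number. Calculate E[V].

E[V | bag 1] = (12+4+12+5+6)/5 = 39/5.
E[V | bag 2] = (6+5)/2 = 11/2.
E[V | bag 3] = (6+8+7)/3 = 7.
E[V | bag 4] = (6+8+2+8)/4 = 6.
E[V] = (3/16)·(39/5) + (5/16)·(11/2) + (1/4)·(7) + (1/4)·(6) = 1029/160.

1029/160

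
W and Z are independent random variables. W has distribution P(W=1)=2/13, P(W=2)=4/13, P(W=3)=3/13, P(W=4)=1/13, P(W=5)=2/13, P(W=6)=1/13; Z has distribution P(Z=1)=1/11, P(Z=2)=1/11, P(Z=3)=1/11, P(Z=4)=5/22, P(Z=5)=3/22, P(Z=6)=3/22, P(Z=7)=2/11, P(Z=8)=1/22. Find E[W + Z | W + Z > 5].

P(W + Z > 5) = 113/143.
Summing (W+Z)·P(x,y) over outcomes with W + Z > 5 gives 175/26.
E[W + Z | W + Z > 5] = (175/26) / (113/143) = 1925/226.

1925/226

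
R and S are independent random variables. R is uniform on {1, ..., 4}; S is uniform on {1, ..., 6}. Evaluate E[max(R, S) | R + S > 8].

17/3

Outcomes with R + S > 8: (3,6), (4,5), (4,6), each with probability 1/24.
E[max(R, S) | R + S > 8] = (6 + 5 + 6) / 3 = 17/3.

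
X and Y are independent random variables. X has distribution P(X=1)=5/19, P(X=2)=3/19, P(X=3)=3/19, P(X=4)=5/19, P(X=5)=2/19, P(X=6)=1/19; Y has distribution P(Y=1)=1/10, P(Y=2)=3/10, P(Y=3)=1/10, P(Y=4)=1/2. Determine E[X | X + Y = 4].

P(X + Y = 4) = 17/190.
Summing X·P(x,y) over outcomes with X + Y = 4 gives 16/95.
E[X | X + Y = 4] = (16/95) / (17/190) = 32/17.

32/17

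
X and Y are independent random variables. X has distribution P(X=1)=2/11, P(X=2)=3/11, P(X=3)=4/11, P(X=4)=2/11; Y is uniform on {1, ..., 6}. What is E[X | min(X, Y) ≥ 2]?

P(min(X, Y) ≥ 2) = 15/22.
Summing X·P(x,y) over outcomes with min(X, Y) ≥ 2 gives 65/33.
E[X | min(X, Y) ≥ 2] = (65/33) / (15/22) = 26/9.

26/9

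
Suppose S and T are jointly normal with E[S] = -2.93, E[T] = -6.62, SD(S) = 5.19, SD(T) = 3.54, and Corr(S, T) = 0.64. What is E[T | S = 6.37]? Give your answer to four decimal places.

For a bivariate normal, E[T | S=x] = μ_T + ρ·(σ_T/σ_S)·(x − μ_S).
E[T | S=6.37] = -6.62 + (0.64)·(3.54/5.19)·(6.37 − (-2.93)) = -6.62 + (0.43653)·(9.3) = -2.5603.

-2.5603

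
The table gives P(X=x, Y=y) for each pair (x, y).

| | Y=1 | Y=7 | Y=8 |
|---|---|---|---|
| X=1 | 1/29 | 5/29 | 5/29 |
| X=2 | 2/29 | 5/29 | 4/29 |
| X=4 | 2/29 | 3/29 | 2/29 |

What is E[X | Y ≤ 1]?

P(Y ≤ 1) = 5/29.
Summing X·P(X=x,Y=y) over the conditioning event gives 13/29.
E[X | Y ≤ 1] = (13/29) / (5/29) = 13/5.

13/5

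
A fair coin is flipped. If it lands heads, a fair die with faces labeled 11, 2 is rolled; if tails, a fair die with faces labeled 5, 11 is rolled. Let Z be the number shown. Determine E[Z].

E[Z | heads] = (11+2)/2 = 13/2.
E[Z | tails] = (5+11)/2 = 8.
E[Z] = (1/2)·(13/2) + (1/2)·(8) = 29/4.

29/4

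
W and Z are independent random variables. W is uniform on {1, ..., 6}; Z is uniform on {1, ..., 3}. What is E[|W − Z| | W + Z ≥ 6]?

8/3

Outcomes with W + Z ≥ 6: (3,3), (4,2), (4,3), (5,1), (5,2), (5,3), (6,1), (6,2), (6,3), each with probability 1/18.
E[|W − Z| | W + Z ≥ 6] = (0 + 2 + 1 + 4 + 3 + 2 + 5 + 4 + 3) / 9 = 8/3.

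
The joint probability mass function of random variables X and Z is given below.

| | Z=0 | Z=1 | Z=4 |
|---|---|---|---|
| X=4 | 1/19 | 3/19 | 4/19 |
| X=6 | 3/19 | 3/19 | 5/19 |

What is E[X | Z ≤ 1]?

P(Z ≤ 1) = 10/19.
Σ X·P over the event = 4·(1/19) + 4·(3/19) + 6·(3/19) + 6·(3/19) = 52/19.
E[X | Z ≤ 1] = (52/19) / (10/19) = 26/5.

26/5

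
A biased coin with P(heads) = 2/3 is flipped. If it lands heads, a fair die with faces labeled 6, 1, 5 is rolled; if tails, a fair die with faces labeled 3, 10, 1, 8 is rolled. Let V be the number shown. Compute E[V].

E[V | heads] = (6+1+5)/3 = 4.
E[V | tails] = (3+10+1+8)/4 = 11/2.
E[V] = (2/3)·(4) + (1/3)·(11/2) = 9/2.

9/2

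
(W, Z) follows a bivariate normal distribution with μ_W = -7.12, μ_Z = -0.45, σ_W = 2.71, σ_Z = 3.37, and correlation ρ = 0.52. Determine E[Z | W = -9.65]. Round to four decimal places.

-2.0860

E[Z | W=x] = μ_Z + ρ(σ_Z/σ_W)(x − μ_W) for jointly normal variables.
E[Z | W=-9.65] = -0.45 + (0.52)·(3.37/2.71)·(-9.65 − (-7.12)) = -0.45 + (0.64664)·(-2.53) = -2.0860.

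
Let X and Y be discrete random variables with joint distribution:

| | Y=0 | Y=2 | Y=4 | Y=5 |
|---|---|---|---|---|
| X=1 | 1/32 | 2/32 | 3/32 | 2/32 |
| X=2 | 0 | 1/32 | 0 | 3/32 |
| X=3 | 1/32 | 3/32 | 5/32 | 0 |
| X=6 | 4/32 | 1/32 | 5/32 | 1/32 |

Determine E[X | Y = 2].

19/7

P(Y = 2) = 7/32.
Σ X·P over the event = 1·(2/32) + 2·(1/32) + 3·(3/32) + 6·(1/32) = 19/32.
E[X | Y = 2] = (19/32) / (7/32) = 19/7.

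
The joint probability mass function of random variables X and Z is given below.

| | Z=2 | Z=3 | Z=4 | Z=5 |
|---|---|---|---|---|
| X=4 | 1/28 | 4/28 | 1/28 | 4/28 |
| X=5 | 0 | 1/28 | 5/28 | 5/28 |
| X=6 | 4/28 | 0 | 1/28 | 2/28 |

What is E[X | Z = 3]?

P(Z = 3) = 5/28.
Σ X·P over the event = 4·(4/28) + 5·(1/28) = 3/4.
E[X | Z = 3] = (3/4) / (5/28) = 21/5.

21/5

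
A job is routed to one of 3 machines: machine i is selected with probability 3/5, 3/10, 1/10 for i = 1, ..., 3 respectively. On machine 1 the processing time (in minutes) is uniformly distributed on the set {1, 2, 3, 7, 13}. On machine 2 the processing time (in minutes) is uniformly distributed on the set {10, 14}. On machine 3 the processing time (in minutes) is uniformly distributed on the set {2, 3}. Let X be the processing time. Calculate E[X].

697/100

E[X | machine 1] = (1+2+3+7+13)/5 = 26/5.
E[X | machine 2] = (10+14)/2 = 12.
E[X | machine 3] = (2+3)/2 = 5/2.
By the law of total expectation,
E[X] = (3/5)·(26/5) + (3/10)·(12) + (1/10)·(5/2) = 697/100.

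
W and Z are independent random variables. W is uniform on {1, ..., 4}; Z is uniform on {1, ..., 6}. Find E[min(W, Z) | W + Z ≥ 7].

29/10

Outcomes with W + Z ≥ 7: (1,6), (2,5), (2,6), (3,4), (3,5), (3,6), (4,3), (4,4), (4,5), (4,6), each with probability 1/24.
E[min(W, Z) | W + Z ≥ 7] = (1 + 2 + 2 + 3 + 3 + 3 + 3 + 4 + 4 + 4) / 10 = 29/10.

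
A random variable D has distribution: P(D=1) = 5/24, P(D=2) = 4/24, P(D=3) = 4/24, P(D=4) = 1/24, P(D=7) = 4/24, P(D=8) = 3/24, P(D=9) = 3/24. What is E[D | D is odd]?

9/2

P(D is odd) = 2/3.
Σ over the event: 1·5/24 + 3·1/6 + 7·1/6 + 9·1/8 = 3.
E[D | D is odd] = (3) / (2/3) = 9/2.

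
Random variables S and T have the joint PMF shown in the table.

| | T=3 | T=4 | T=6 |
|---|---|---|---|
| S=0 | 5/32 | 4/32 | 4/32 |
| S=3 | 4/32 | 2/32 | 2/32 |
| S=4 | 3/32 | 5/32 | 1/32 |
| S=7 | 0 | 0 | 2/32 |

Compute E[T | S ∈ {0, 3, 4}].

61/15

P(S ∈ {0, 3, 4}) = 15/16.
Summing T·P(S=x,T=y) over the conditioning event gives 61/16.
E[T | S ∈ {0, 3, 4}] = (61/16) / (15/16) = 61/15.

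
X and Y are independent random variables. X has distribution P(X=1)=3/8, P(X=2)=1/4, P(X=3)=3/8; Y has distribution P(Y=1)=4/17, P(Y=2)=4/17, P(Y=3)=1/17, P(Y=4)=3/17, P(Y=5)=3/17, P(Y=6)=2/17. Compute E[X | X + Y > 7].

53/19

P(X + Y > 7) = 19/136.
Summing X·P(x,y) over outcomes with X + Y > 7 gives 53/136.
E[X | X + Y > 7] = (53/136) / (19/136) = 53/19.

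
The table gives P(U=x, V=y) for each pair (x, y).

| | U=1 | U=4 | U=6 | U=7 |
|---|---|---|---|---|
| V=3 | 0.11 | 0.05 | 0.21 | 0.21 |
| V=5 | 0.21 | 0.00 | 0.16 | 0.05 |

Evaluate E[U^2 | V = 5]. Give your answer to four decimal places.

P(V = 5) = 0.42.
Summing U^2·P(U=x,V=y) over the conditioning event gives 8.42.
E[U^2 | V = 5] = (8.42) / (0.42) = 20.0476.

20.0476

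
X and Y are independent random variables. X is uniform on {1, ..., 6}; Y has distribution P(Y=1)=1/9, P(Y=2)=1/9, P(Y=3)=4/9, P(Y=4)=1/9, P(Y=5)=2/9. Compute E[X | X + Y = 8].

9/2

P(X + Y = 8) = 4/27.
Summing X·P(x,y) over outcomes with X + Y = 8 gives 2/3.
E[X | X + Y = 8] = (2/3) / (4/27) = 9/2.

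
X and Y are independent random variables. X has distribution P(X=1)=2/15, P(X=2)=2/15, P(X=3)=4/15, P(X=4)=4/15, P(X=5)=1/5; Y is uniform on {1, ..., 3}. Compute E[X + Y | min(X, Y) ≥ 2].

159/26

P(min(X, Y) ≥ 2) = 26/45.
Summing (X+Y)·P(x,y) over outcomes with min(X, Y) ≥ 2 gives 53/15.
E[X + Y | min(X, Y) ≥ 2] = (53/15) / (26/45) = 159/26.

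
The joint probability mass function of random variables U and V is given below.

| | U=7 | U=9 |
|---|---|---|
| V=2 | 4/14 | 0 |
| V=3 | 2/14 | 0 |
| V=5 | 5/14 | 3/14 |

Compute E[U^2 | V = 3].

49

P(V = 3) = 1/7.
Σ U^2·P over the event = 49·(2/14) = 7.
E[U^2 | V = 3] = (7) / (1/7) = 49.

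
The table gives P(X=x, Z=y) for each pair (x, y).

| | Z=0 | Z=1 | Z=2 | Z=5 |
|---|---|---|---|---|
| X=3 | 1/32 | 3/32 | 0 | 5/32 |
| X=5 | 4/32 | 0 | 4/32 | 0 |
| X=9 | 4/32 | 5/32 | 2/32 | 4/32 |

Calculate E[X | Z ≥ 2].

89/15

P(Z ≥ 2) = 15/32.
Σ X·P over the event = 3·(5/32) + 5·(4/32) + 9·(2/32) + 9·(4/32) = 89/32.
E[X | Z ≥ 2] = (89/32) / (15/32) = 89/15.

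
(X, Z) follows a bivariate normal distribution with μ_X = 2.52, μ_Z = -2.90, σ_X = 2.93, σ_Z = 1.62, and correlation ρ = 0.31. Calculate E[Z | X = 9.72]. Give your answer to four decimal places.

-1.6659

The regression of Z on X has slope ρ·σ_Z/σ_X and passes through (μ_X, μ_Z).
E[Z | X=9.72] = -2.90 + (0.31)·(1.62/2.93)·(9.72 − (2.52)) = -2.90 + (0.1714)·(7.2) = -1.6659.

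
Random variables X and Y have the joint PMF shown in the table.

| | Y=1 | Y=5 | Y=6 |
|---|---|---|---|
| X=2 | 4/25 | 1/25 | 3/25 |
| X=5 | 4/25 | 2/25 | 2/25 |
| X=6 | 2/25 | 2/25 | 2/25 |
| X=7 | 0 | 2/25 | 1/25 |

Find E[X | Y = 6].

P(Y = 6) = 8/25.
Σ X·P over the event = 2·(3/25) + 5·(2/25) + 6·(2/25) + 7·(1/25) = 7/5.
E[X | Y = 6] = (7/5) / (8/25) = 35/8.

35/8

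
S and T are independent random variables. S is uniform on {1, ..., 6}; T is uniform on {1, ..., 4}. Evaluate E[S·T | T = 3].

21/2

P(T = 3) = 1/4.
Summing ST·P(x,y) over outcomes with T = 3 gives 21/8.
E[S·T | T = 3] = (21/8) / (1/4) = 21/2.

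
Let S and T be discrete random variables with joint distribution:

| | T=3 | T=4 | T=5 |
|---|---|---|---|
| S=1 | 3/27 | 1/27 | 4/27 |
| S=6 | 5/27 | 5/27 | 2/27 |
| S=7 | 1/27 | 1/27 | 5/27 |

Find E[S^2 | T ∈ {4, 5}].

551/18

P(T ∈ {4, 5}) = 2/3.
Σ S^2·P over the event = 1·(1/27) + 1·(4/27) + 36·(5/27) + 36·(2/27) + 49·(1/27) + 49·(5/27) = 551/27.
E[S^2 | T ∈ {4, 5}] = (551/27) / (2/3) = 551/18.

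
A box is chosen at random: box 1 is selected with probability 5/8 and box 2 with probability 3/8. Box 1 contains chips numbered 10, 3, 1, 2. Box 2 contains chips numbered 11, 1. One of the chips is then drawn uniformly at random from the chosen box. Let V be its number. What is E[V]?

19/4

E[V | box 1] = (10+3+1+2)/4 = 4.
E[V | box 2] = (11+1)/2 = 6.
E[V] = (5/8)·(4) + (3/8)·(6) = 19/4.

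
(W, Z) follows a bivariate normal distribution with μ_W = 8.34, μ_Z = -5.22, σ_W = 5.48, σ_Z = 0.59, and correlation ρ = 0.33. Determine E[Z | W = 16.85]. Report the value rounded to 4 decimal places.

E[Z | W=x] = μ_Z + ρ(σ_Z/σ_W)(x − μ_W) for jointly normal variables.
E[Z | W=16.85] = -5.22 + (0.33)·(0.59/5.48)·(16.85 − (8.34)) = -5.22 + (0.035529)·(8.51) = -4.9176.

-4.9176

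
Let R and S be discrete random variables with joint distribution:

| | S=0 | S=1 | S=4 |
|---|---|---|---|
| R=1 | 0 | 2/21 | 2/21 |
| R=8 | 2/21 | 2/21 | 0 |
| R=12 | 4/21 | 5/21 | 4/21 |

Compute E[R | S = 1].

P(S = 1) = 3/7.
Summing R·P(R=x,S=y) over the conditioning event gives 26/7.
E[R | S = 1] = (26/7) / (3/7) = 26/3.

26/3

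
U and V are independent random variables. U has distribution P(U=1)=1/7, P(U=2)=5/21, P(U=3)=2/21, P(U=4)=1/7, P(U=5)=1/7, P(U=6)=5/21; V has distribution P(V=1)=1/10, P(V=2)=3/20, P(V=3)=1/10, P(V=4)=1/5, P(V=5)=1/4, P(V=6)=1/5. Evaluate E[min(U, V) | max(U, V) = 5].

P(max(U, V) = 5) = 113/420.
Summing min(U,V)·P(x,y) over outcomes with max(U, V) = 5 gives 16/21.
E[min(U, V) | max(U, V) = 5] = (16/21) / (113/420) = 320/113.

320/113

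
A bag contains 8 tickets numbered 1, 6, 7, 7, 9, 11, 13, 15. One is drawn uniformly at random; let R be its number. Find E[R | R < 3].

1

P(R < 3) = 1/8.
Σ over the event: 1·1/8 = 1/8.
E[R | R < 3] = (1/8) / (1/8) = 1.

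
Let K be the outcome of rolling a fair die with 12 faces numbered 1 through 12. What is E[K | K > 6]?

19/2

Given K > 6, K is equally likely to be any of {7, 8, 9, 10, 11, 12}.
E[K | K > 6] = (7 + 8 + 9 + 10 + 11 + 12) / 6 = 19/2.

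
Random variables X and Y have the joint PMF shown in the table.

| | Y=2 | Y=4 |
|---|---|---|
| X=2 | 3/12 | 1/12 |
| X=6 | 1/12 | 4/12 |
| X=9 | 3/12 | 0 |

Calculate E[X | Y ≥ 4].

26/5

P(Y ≥ 4) = 5/12.
Σ X·P over the event = 2·(1/12) + 6·(4/12) = 13/6.
E[X | Y ≥ 4] = (13/6) / (5/12) = 26/5.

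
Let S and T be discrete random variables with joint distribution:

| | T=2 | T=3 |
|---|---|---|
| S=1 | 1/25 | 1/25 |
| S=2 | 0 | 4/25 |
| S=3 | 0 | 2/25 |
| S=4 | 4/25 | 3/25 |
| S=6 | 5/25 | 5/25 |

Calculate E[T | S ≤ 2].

P(S ≤ 2) = 6/25.
Σ T·P over the event = 2·(1/25) + 3·(1/25) + 3·(4/25) = 17/25.
E[T | S ≤ 2] = (17/25) / (6/25) = 17/6.

17/6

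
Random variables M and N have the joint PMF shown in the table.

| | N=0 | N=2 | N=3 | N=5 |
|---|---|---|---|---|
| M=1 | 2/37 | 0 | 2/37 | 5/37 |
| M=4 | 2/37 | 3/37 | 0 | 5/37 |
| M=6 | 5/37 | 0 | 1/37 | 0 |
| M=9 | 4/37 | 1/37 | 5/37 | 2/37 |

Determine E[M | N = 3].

P(N = 3) = 8/37.
Summing M·P(M=x,N=y) over the conditioning event gives 53/37.
E[M | N = 3] = (53/37) / (8/37) = 53/8.

53/8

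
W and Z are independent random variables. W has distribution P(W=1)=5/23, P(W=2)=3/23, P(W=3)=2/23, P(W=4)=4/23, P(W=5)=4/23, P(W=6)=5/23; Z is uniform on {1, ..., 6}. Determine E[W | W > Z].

P(W > Z) = 10/23.
Summing W·P(x,y) over outcomes with W > Z gives 148/69.
E[W | W > Z] = (148/69) / (10/23) = 74/15.

74/15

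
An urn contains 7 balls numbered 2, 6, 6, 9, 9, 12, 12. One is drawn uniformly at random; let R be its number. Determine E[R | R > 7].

P(R > 7) = 4/7.
Σ over the event: 9·2/7 + 12·2/7 = 6.
E[R | R > 7] = (6) / (4/7) = 21/2.

21/2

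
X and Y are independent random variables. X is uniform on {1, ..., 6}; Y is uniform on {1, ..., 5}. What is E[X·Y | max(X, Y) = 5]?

Outcomes with max(X, Y) = 5: (1,5), (2,5), (3,5), (4,5), (5,1), (5,2), (5,3), (5,4), (5,5), each with probability 1/30.
E[X·Y | max(X, Y) = 5] = (5 + 10 + 15 + 20 + 5 + 10 + 15 + 20 + 25) / 9 = 125/9.

125/9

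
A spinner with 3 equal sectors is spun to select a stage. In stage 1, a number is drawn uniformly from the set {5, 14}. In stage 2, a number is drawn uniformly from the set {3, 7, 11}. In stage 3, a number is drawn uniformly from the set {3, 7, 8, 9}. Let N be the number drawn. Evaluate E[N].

31/4

E[N | stage 1] = (5+14)/2 = 19/2.
E[N | stage 2] = (3+7+11)/3 = 7.
E[N | stage 3] = (3+7+8+9)/4 = 27/4.
By the law of total expectation,
E[N] = (1/3)·(19/2) + (1/3)·(7) + (1/3)·(27/4) = 31/4.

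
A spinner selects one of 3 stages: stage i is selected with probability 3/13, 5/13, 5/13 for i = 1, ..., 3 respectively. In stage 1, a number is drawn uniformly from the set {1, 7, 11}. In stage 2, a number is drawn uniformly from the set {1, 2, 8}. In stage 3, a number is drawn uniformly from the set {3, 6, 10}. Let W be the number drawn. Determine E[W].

E[W | stage 1] = (1+7+11)/3 = 19/3.
E[W | stage 2] = (1+2+8)/3 = 11/3.
E[W | stage 3] = (3+6+10)/3 = 19/3.
E[W] = (3/13)·(19/3) + (5/13)·(11/3) + (5/13)·(19/3) = 69/13.

69/13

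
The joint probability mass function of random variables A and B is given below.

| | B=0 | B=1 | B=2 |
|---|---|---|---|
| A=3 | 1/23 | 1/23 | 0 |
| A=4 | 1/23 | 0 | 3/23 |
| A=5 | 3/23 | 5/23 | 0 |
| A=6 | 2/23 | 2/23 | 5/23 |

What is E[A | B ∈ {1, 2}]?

P(B ∈ {1, 2}) = 16/23.
Σ A·P over the event = 3·(1/23) + 4·(3/23) + 5·(5/23) + 6·(2/23) + 6·(5/23) = 82/23.
E[A | B ∈ {1, 2}] = (82/23) / (16/23) = 41/8.

41/8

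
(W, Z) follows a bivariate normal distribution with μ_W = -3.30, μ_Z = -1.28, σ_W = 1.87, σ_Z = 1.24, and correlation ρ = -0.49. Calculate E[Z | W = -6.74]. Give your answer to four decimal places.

E[Z | W=x] = μ_Z + ρ(σ_Z/σ_W)(x − μ_W) for jointly normal variables.
E[Z | W=-6.74] = -1.28 + (-0.49)·(1.24/1.87)·(-6.74 − (-3.30)) = -1.28 + (-0.32492)·(-3.44) = -0.1623.

-0.1623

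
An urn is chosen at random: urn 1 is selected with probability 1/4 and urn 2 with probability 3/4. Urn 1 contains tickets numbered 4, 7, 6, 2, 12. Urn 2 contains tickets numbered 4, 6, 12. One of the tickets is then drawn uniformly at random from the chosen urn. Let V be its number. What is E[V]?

141/20

E[V | urn 1] = (4+7+6+2+12)/5 = 31/5.
E[V | urn 2] = (4+6+12)/3 = 22/3.
E[V] = (1/4)·(31/5) + (3/4)·(22/3) = 141/20.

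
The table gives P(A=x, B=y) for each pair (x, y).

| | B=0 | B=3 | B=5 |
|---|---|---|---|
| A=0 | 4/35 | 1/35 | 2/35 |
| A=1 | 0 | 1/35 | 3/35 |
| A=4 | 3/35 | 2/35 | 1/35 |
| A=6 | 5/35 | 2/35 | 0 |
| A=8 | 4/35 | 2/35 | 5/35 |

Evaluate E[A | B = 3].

P(B = 3) = 8/35.
Σ A·P over the event = 0·(1/35) + 1·(1/35) + 4·(2/35) + 6·(2/35) + 8·(2/35) = 37/35.
E[A | B = 3] = (37/35) / (8/35) = 37/8.

37/8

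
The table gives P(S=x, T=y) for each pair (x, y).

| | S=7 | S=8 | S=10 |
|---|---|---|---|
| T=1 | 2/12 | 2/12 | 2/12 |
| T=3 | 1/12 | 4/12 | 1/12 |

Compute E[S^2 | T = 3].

135/2

P(T = 3) = 1/2.
Summing S^2·P(S=x,T=y) over the conditioning event gives 135/4.
E[S^2 | T = 3] = (135/4) / (1/2) = 135/2.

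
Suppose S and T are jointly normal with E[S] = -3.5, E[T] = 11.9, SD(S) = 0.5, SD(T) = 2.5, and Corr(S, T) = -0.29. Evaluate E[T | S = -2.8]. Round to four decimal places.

10.8850

The regression of T on S has slope ρ·σ_T/σ_S and passes through (μ_S, μ_T).
E[T | S=-2.8] = 11.9 + (-0.29)·(2.5/0.5)·(-2.8 − (-3.5)) = 11.9 + (-1.45)·(0.7) = 10.8850.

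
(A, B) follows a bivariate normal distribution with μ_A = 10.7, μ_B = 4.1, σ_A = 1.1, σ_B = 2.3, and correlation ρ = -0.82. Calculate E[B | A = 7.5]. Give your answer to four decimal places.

9.5865

For a bivariate normal, E[B | A=x] = μ_B + ρ·(σ_B/σ_A)·(x − μ_A).
E[B | A=7.5] = 4.1 + (-0.82)·(2.3/1.1)·(7.5 − (10.7)) = 4.1 + (-1.714545)·(-3.2) = 9.5865.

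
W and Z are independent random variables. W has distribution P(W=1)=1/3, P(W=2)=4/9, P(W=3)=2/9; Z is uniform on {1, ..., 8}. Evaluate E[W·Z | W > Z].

P(W > Z) = 1/9.
Summing WZ·P(x,y) over outcomes with W > Z gives 13/36.
E[W·Z | W > Z] = (13/36) / (1/9) = 13/4.

13/4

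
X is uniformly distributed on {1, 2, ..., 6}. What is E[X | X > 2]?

9/2

Given X > 2, X is equally likely to be any of {3, 4, 5, 6}.
E[X | X > 2] = (3 + 4 + 5 + 6) / 4 = 9/2.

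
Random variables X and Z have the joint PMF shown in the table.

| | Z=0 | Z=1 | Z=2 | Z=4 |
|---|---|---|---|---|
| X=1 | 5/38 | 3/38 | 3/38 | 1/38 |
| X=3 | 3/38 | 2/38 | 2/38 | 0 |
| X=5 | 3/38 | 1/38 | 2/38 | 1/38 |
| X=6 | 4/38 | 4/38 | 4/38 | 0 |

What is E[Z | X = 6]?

1

P(X = 6) = 6/19.
Σ Z·P over the event = 0·(4/38) + 1·(4/38) + 2·(4/38) = 6/19.
E[Z | X = 6] = (6/19) / (6/19) = 1.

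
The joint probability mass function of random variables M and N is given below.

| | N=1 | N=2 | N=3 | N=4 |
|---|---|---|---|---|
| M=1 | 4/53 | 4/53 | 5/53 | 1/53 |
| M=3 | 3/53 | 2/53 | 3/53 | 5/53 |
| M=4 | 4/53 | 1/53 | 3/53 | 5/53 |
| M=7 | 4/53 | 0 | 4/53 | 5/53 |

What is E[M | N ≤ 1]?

P(N ≤ 1) = 15/53.
Summing M·P(M=x,N=y) over the conditioning event gives 57/53.
E[M | N ≤ 1] = (57/53) / (15/53) = 19/5.

19/5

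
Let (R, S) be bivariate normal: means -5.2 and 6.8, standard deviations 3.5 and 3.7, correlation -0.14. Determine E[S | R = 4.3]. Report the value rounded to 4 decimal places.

For a bivariate normal, E[S | R=x] = μ_S + ρ·(σ_S/σ_R)·(x − μ_R).
E[S | R=4.3] = 6.8 + (-0.14)·(3.7/3.5)·(4.3 − (-5.2)) = 6.8 + (-0.148)·(9.5) = 5.3940.

5.3940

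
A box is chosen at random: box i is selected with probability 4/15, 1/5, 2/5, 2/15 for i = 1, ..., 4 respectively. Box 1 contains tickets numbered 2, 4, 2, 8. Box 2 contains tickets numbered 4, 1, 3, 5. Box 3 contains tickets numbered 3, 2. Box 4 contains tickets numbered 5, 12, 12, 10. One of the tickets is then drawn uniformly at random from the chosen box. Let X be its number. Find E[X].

E[X | box 1] = (2+4+2+8)/4 = 4.
E[X | box 2] = (4+1+3+5)/4 = 13/4.
E[X | box 3] = (3+2)/2 = 5/2.
E[X | box 4] = (5+12+12+10)/4 = 39/4.
By the law of total expectation,
E[X] = (4/15)·(4) + (1/5)·(13/4) + (2/5)·(5/2) + (2/15)·(39/4) = 241/60.

241/60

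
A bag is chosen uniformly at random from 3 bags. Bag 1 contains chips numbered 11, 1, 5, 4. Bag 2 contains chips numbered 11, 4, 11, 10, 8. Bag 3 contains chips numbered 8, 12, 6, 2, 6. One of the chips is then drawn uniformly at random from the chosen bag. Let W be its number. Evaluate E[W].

139/20

E[W | bag 1] = (11+1+5+4)/4 = 21/4.
E[W | bag 2] = (11+4+11+10+8)/5 = 44/5.
E[W | bag 3] = (8+12+6+2+6)/5 = 34/5.
By the law of total expectation,
E[W] = (1/3)·(21/4) + (1/3)·(44/5) + (1/3)·(34/5) = 139/20.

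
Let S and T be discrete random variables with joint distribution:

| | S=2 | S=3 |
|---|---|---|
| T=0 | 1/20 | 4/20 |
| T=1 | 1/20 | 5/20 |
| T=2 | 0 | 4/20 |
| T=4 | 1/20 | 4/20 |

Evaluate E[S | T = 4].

P(T = 4) = 1/4.
Summing S·P(S=x,T=y) over the conditioning event gives 7/10.
E[S | T = 4] = (7/10) / (1/4) = 14/5.

14/5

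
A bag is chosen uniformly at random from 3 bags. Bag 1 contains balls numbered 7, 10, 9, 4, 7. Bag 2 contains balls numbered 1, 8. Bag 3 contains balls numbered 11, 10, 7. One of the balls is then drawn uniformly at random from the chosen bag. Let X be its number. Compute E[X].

637/90

E[X | bag 1] = (7+10+9+4+7)/5 = 37/5.
E[X | bag 2] = (1+8)/2 = 9/2.
E[X | bag 3] = (11+10+7)/3 = 28/3.
By the law of total expectation,
E[X] = (1/3)·(37/5) + (1/3)·(9/2) + (1/3)·(28/3) = 637/90.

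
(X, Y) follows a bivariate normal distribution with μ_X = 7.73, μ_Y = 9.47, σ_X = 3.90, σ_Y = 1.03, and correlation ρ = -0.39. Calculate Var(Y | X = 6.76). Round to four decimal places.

0.8995

Var(Y | X=x) = (1 − ρ²)·σ_Y².
Var(Y | X=6.76) = (1.03)²·(1 − (-0.39)²) = 1.0609·0.8479 = 0.8995.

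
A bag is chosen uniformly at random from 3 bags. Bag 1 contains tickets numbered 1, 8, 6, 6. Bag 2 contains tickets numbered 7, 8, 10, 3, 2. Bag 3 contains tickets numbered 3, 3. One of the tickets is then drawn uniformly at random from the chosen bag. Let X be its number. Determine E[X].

E[X | bag 1] = (1+8+6+6)/4 = 21/4.
E[X | bag 2] = (7+8+10+3+2)/5 = 6.
E[X | bag 3] = (3+3)/2 = 3.
E[X] = (1/3)·(21/4) + (1/3)·(6) + (1/3)·(3) = 19/4.

19/4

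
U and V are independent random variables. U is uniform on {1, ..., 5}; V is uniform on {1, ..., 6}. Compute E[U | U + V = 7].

Outcomes with U + V = 7: (1,6), (2,5), (3,4), (4,3), (5,2), each with probability 1/30.
E[U | U + V = 7] = (1 + 2 + 3 + 4 + 5) / 5 = 3.

3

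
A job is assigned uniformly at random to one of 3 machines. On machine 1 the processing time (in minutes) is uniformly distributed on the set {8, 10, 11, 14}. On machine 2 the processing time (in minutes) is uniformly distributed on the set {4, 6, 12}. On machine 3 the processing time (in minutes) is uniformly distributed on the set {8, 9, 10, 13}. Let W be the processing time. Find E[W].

337/36

E[W | machine 1] = (8+10+11+14)/4 = 43/4.
E[W | machine 2] = (4+6+12)/3 = 22/3.
E[W | machine 3] = (8+9+10+13)/4 = 10.
By the law of total expectation,
E[W] = (1/3)·(43/4) + (1/3)·(22/3) + (1/3)·(10) = 337/36.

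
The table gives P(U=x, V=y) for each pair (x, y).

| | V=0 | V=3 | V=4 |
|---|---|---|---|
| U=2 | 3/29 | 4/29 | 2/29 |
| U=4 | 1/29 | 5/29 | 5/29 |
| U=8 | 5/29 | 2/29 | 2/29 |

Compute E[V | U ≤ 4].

11/4

P(U ≤ 4) = 20/29.
Σ V·P over the event = 0·(3/29) + 3·(4/29) + 4·(2/29) + 0·(1/29) + 3·(5/29) + 4·(5/29) = 55/29.
E[V | U ≤ 4] = (55/29) / (20/29) = 11/4.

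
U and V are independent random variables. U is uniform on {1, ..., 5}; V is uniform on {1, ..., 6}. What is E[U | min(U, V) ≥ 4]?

Outcomes with min(U, V) ≥ 4: (4,4), (4,5), (4,6), (5,4), (5,5), (5,6), each with probability 1/30.
E[U | min(U, V) ≥ 4] = (4 + 4 + 4 + 5 + 5 + 5) / 6 = 9/2.

9/2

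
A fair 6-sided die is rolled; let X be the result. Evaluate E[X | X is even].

Given X is even, X is equally likely to be any of {2, 4, 6}.
E[X | X is even] = (2 + 4 + 6) / 3 = 4.

4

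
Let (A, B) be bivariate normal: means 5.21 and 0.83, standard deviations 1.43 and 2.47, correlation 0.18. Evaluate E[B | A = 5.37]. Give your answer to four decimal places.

0.8797

E[B | A=x] = μ_B + ρ(σ_B/σ_A)(x − μ_A) for jointly normal variables.
E[B | A=5.37] = 0.83 + (0.18)·(2.47/1.43)·(5.37 − (5.21)) = 0.83 + (0.31091)·(0.16) = 0.8797.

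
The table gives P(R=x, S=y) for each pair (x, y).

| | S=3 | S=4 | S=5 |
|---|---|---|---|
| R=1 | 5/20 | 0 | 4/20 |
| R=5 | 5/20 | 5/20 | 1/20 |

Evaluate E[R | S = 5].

9/5

P(S = 5) = 1/4.
Σ R·P over the event = 1·(4/20) + 5·(1/20) = 9/20.
E[R | S = 5] = (9/20) / (1/4) = 9/5.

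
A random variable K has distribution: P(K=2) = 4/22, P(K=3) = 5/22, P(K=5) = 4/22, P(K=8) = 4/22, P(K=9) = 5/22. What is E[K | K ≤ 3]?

P(K ≤ 3) = 9/22.
Σ over the event: 2·2/11 + 3·5/22 = 23/22.
E[K | K ≤ 3] = (23/22) / (9/22) = 23/9.

23/9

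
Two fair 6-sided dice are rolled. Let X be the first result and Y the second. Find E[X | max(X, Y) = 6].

P(max(X, Y) = 6) = 11/36.
Summing X·P(x,y) over outcomes with max(X, Y) = 6 gives 17/12.
E[X | max(X, Y) = 6] = (17/12) / (11/36) = 51/11.

51/11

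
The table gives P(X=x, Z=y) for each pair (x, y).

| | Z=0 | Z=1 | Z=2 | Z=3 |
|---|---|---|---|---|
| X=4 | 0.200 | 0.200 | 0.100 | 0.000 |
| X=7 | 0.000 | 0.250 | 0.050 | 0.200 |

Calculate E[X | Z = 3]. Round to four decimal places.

P(Z = 3) = 0.200.
Σ X·P over the event = 7·(0.200) = 1.400.
E[X | Z = 3] = (1.400) / (0.200) = 7.0000.

7.0000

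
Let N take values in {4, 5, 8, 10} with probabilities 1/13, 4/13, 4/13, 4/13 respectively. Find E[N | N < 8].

P(N < 8) = 5/13.
Σ over the event: 4·1/13 + 5·4/13 = 24/13.
E[N | N < 8] = (24/13) / (5/13) = 24/5.

24/5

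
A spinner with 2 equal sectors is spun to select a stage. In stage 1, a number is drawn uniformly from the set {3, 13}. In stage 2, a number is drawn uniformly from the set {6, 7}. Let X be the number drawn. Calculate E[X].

29/4

E[X | stage 1] = (3+13)/2 = 8.
E[X | stage 2] = (6+7)/2 = 13/2.
By the law of total expectation,
E[X] = (1/2)·(8) + (1/2)·(13/2) = 29/4.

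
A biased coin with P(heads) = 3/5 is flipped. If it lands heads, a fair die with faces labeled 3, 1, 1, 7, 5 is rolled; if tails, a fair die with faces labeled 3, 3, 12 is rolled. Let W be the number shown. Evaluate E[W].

111/25

E[W | heads] = (3+1+1+7+5)/5 = 17/5.
E[W | tails] = (3+3+12)/3 = 6.
E[W] = (3/5)·(17/5) + (2/5)·(6) = 111/25.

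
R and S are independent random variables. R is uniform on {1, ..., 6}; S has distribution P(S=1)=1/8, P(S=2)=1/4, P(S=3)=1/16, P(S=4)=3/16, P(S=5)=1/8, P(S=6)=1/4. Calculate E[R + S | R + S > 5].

P(R + S > 5) = 71/96.
Summing (R+S)·P(x,y) over outcomes with R + S > 5 gives 295/48.
E[R + S | R + S > 5] = (295/48) / (71/96) = 590/71.

590/71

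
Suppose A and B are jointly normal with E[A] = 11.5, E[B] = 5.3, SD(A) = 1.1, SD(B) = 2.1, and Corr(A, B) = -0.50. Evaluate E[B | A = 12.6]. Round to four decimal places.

For a bivariate normal, E[B | A=x] = μ_B + ρ·(σ_B/σ_A)·(x − μ_A).
E[B | A=12.6] = 5.3 + (-0.50)·(2.1/1.1)·(12.6 − (11.5)) = 5.3 + (-0.95455)·(1.1) = 4.2500.

4.2500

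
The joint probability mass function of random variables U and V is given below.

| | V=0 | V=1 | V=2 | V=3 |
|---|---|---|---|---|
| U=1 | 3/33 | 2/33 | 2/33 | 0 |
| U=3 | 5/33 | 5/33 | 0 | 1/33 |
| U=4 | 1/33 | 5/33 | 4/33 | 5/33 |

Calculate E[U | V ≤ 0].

22/9

P(V ≤ 0) = 3/11.
Σ U·P over the event = 1·(3/33) + 3·(5/33) + 4·(1/33) = 2/3.
E[U | V ≤ 0] = (2/3) / (3/11) = 22/9.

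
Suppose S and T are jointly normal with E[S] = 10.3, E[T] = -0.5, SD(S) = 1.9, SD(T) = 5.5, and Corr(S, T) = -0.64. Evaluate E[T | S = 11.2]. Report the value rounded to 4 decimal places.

-2.1674

For a bivariate normal, E[T | S=x] = μ_T + ρ·(σ_T/σ_S)·(x − μ_S).
E[T | S=11.2] = -0.5 + (-0.64)·(5.5/1.9)·(11.2 − (10.3)) = -0.5 + (-1.85263)·(0.9) = -2.1674.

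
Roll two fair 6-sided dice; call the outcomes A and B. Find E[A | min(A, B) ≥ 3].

P(min(A, B) ≥ 3) = 4/9.
Summing A·P(x,y) over outcomes with min(A, B) ≥ 3 gives 2.
E[A | min(A, B) ≥ 3] = (2) / (4/9) = 9/2.

9/2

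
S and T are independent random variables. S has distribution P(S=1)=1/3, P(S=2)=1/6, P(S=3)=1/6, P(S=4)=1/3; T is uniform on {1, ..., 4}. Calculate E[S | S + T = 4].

7/4

P(S + T = 4) = 1/6.
Summing S·P(x,y) over outcomes with S + T = 4 gives 7/24.
E[S | S + T = 4] = (7/24) / (1/6) = 7/4.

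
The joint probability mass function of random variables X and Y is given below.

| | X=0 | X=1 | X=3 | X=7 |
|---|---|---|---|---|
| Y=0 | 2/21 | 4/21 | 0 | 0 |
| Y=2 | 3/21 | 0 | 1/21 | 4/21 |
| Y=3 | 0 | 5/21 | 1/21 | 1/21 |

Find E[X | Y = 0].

2/3

P(Y = 0) = 2/7.
Σ X·P over the event = 0·(2/21) + 1·(4/21) = 4/21.
E[X | Y = 0] = (4/21) / (2/7) = 2/3.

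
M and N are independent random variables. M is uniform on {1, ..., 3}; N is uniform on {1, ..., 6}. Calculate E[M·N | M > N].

Outcomes with M > N: (2,1), (3,1), (3,2), each with probability 1/18.
E[M·N | M > N] = (2 + 3 + 6) / 3 = 11/3.

11/3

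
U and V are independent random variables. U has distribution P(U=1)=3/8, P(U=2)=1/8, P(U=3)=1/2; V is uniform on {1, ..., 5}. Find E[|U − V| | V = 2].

7/8

P(V = 2) = 1/5.
Summing |U−V|·P(x,y) over outcomes with V = 2 gives 7/40.
E[|U − V| | V = 2] = (7/40) / (1/5) = 7/8.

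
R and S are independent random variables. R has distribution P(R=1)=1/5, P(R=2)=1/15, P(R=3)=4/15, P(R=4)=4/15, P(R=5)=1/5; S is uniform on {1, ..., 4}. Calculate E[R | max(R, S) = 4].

27/8

P(max(R, S) = 4) = 2/5.
Summing R·P(x,y) over outcomes with max(R, S) = 4 gives 27/20.
E[R | max(R, S) = 4] = (27/20) / (2/5) = 27/8.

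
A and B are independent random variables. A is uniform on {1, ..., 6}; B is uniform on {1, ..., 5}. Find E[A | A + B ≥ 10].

P(A + B ≥ 10) = 1/10.
Summing A·P(x,y) over outcomes with A + B ≥ 10 gives 17/30.
E[A | A + B ≥ 10] = (17/30) / (1/10) = 17/3.

17/3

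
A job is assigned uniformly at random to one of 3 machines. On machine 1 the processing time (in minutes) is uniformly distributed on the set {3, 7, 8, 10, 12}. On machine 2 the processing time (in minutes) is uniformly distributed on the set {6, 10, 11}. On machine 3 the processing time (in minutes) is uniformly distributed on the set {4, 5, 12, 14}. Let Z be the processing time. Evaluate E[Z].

E[Z | machine 1] = (3+7+8+10+12)/5 = 8.
E[Z | machine 2] = (6+10+11)/3 = 9.
E[Z | machine 3] = (4+5+12+14)/4 = 35/4.
By the law of total expectation,
E[Z] = (1/3)·(8) + (1/3)·(9) + (1/3)·(35/4) = 103/12.

103/12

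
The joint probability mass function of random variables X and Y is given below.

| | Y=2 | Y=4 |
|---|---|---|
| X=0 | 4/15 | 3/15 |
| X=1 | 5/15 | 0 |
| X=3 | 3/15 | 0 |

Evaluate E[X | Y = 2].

P(Y = 2) = 4/5.
Σ X·P over the event = 0·(4/15) + 1·(5/15) + 3·(3/15) = 14/15.
E[X | Y = 2] = (14/15) / (4/5) = 7/6.

7/6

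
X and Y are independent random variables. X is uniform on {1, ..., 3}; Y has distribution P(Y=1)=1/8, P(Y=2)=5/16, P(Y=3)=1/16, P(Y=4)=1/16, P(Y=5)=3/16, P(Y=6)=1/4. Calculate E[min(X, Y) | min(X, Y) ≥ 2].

65/28

P(min(X, Y) ≥ 2) = 7/12.
Summing min(X,Y)·P(x,y) over outcomes with min(X, Y) ≥ 2 gives 65/48.
E[min(X, Y) | min(X, Y) ≥ 2] = (65/48) / (7/12) = 65/28.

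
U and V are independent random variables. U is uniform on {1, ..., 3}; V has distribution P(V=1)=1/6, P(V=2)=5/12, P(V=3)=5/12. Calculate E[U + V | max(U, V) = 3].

54/11

P(max(U, V) = 3) = 11/18.
Summing (U+V)·P(x,y) over outcomes with max(U, V) = 3 gives 3.
E[U + V | max(U, V) = 3] = (3) / (11/18) = 54/11.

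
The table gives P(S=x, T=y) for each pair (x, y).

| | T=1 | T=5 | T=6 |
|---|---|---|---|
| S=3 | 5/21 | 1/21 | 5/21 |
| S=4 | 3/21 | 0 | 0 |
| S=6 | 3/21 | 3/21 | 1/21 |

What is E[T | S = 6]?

P(S = 6) = 1/3.
Σ T·P over the event = 1·(3/21) + 5·(3/21) + 6·(1/21) = 8/7.
E[T | S = 6] = (8/7) / (1/3) = 24/7.

24/7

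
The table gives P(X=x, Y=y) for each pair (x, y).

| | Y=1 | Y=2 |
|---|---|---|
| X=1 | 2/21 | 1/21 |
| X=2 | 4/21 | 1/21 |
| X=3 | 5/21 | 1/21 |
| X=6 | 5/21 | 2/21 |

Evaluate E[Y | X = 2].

P(X = 2) = 5/21.
Σ Y·P over the event = 1·(4/21) + 2·(1/21) = 2/7.
E[Y | X = 2] = (2/7) / (5/21) = 6/5.

6/5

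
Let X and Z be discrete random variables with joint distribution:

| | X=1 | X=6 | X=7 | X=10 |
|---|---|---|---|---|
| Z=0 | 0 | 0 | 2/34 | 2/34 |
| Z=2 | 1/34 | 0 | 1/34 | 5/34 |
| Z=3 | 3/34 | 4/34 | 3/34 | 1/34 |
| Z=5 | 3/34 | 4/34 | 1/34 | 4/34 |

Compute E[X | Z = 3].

P(Z = 3) = 11/34.
Σ X·P over the event = 1·(3/34) + 6·(4/34) + 7·(3/34) + 10·(1/34) = 29/17.
E[X | Z = 3] = (29/17) / (11/34) = 58/11.

58/11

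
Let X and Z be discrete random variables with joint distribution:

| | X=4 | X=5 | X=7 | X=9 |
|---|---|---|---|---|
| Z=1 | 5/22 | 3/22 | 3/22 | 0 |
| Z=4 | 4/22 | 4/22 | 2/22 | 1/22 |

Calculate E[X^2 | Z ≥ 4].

343/11

P(Z ≥ 4) = 1/2.
Σ X^2·P over the event = 16·(4/22) + 25·(4/22) + 49·(2/22) + 81·(1/22) = 343/22.
E[X^2 | Z ≥ 4] = (343/22) / (1/2) = 343/11.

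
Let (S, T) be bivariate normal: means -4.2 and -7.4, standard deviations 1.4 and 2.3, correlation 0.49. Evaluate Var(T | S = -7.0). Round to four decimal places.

4.0199

Var(T | S=x) = (1 − ρ²)·σ_T².
Var(T | S=-7.0) = (2.3)²·(1 − (0.49)²) = 5.29·0.7599 = 4.0199.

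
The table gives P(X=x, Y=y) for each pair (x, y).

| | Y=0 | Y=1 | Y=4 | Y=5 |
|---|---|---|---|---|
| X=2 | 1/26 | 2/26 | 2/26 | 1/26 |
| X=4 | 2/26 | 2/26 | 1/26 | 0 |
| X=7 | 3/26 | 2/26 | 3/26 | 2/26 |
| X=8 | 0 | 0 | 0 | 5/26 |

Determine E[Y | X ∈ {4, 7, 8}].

P(X ∈ {4, 7, 8}) = 10/13.
Σ Y·P over the event = 0·(2/26) + 1·(2/26) + 4·(1/26) + 0·(3/26) + 1·(2/26) + 4·(3/26) + 5·(2/26) + 5·(5/26) = 55/26.
E[Y | X ∈ {4, 7, 8}] = (55/26) / (10/13) = 11/4.

11/4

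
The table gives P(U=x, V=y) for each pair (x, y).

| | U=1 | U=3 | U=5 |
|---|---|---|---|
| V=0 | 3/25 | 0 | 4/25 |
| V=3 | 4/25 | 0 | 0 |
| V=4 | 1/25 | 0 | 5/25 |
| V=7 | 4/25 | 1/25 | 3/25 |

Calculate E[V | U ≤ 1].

P(U ≤ 1) = 12/25.
Σ V·P over the event = 0·(3/25) + 3·(4/25) + 4·(1/25) + 7·(4/25) = 44/25.
E[V | U ≤ 1] = (44/25) / (12/25) = 11/3.

11/3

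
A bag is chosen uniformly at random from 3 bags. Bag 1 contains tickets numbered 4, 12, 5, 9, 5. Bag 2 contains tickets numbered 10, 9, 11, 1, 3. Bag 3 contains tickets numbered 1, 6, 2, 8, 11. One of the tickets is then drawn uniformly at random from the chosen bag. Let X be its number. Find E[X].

97/15

E[X | bag 1] = (4+12+5+9+5)/5 = 7.
E[X | bag 2] = (10+9+11+1+3)/5 = 34/5.
E[X | bag 3] = (1+6+2+8+11)/5 = 28/5.
By the law of total expectation,
E[X] = (1/3)·(7) + (1/3)·(34/5) + (1/3)·(28/5) = 97/15.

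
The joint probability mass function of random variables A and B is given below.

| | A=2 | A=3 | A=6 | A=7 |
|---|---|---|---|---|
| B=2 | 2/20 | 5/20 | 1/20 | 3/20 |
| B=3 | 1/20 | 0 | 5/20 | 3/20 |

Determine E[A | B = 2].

P(B = 2) = 11/20.
Summing A·P(A=x,B=y) over the conditioning event gives 23/10.
E[A | B = 2] = (23/10) / (11/20) = 46/11.

46/11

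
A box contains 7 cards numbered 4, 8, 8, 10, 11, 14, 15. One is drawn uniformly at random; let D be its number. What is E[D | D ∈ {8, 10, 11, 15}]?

52/5

P(D ∈ {8, 10, 11, 15}) = 5/7.
Σ over the event: 8·2/7 + 10·1/7 + 11·1/7 + 15·1/7 = 52/7.
E[D | D ∈ {8, 10, 11, 15}] = (52/7) / (5/7) = 52/5.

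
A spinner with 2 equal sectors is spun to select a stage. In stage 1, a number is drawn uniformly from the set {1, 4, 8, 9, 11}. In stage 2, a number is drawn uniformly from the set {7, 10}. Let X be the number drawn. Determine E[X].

E[X | stage 1] = (1+4+8+9+11)/5 = 33/5.
E[X | stage 2] = (7+10)/2 = 17/2.
E[X] = (1/2)·(33/5) + (1/2)·(17/2) = 151/20.

151/20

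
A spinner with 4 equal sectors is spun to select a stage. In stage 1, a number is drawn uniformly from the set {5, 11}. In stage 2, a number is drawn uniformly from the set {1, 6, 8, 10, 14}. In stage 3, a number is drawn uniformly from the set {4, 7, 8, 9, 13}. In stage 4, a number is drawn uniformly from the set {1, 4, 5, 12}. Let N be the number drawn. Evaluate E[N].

59/8

E[N | stage 1] = (5+11)/2 = 8.
E[N | stage 2] = (1+6+8+10+14)/5 = 39/5.
E[N | stage 3] = (4+7+8+9+13)/5 = 41/5.
E[N | stage 4] = (1+4+5+12)/4 = 11/2.
By the law of total expectation,
E[N] = (1/4)·(8) + (1/4)·(39/5) + (1/4)·(41/5) + (1/4)·(11/2) = 59/8.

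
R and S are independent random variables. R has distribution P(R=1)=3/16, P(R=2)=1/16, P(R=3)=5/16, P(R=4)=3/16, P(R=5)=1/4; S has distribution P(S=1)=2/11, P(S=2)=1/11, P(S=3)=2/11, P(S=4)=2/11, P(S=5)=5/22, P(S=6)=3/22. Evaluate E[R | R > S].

83/20

P(R > S) = 15/44.
Summing R·P(x,y) over outcomes with R > S gives 249/176.
E[R | R > S] = (249/176) / (15/44) = 83/20.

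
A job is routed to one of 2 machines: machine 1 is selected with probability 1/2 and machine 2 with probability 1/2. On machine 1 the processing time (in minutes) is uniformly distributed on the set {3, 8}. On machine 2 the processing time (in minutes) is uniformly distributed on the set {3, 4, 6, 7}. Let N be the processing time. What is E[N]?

E[N | machine 1] = (3+8)/2 = 11/2.
E[N | machine 2] = (3+4+6+7)/4 = 5.
By the law of total expectation,
E[N] = (1/2)·(11/2) + (1/2)·(5) = 21/4.

21/4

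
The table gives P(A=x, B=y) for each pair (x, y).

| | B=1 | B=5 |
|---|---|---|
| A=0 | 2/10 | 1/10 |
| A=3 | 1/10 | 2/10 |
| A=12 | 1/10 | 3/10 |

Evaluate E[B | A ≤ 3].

3

P(A ≤ 3) = 3/5.
Σ B·P over the event = 1·(2/10) + 5·(1/10) + 1·(1/10) + 5·(2/10) = 9/5.
E[B | A ≤ 3] = (9/5) / (3/5) = 3.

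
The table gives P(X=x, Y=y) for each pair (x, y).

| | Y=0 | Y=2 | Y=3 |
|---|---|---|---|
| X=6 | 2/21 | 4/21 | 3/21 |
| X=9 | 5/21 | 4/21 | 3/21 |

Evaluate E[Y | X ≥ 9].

17/12

P(X ≥ 9) = 4/7.
Σ Y·P over the event = 0·(5/21) + 2·(4/21) + 3·(3/21) = 17/21.
E[Y | X ≥ 9] = (17/21) / (4/7) = 17/12.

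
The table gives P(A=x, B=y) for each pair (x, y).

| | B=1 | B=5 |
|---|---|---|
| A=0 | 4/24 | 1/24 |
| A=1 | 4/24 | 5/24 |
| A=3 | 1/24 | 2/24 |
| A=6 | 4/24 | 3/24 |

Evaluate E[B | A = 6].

19/7

P(A = 6) = 7/24.
Σ B·P over the event = 1·(4/24) + 5·(3/24) = 19/24.
E[B | A = 6] = (19/24) / (7/24) = 19/7.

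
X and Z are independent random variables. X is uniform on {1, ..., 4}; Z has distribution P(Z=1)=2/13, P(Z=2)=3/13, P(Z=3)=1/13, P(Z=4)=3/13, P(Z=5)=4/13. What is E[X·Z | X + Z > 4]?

P(X + Z > 4) = 3/4.
Summing XZ·P(x,y) over outcomes with X + Z > 4 gives 397/52.
E[X·Z | X + Z > 4] = (397/52) / (3/4) = 397/39.

397/39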